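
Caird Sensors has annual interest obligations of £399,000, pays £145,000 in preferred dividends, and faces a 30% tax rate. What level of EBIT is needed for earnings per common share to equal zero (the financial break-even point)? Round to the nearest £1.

£606,143

Preferred dividends are paid after tax, so their pre-tax equivalent is £145,000 ÷ (1 − 0.30) = £207,142.86.
Financial break-even EBIT = interest + D_p ÷ (1 − t) = £399,000 + £207,142.86 = £606,142.86.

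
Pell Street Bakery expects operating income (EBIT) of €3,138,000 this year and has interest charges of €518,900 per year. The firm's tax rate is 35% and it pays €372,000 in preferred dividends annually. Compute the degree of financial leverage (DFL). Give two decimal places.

Annual interest charges come to €518,900.00.
Pre-tax preferred-dividend burden = €372,000 ÷ (1 − 0.35) = €572,307.69.
DFL = EBIT ÷ [EBIT − I − D_p/(1−t)] = €3,138,000 ÷ [€3,138,000 − €518,900.00 − €572,307.69] = €3,138,000 ÷ €2,046,792.31 = 1.5331.

1.53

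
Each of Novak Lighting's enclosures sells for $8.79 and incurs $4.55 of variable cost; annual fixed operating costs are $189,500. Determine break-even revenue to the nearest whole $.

$392,855

CM per unit = $8.79 − $4.55 = $4.24; CM ratio = $4.24 / $8.79 = 0.4824.
Break-even sales = FC ÷ CM ratio = $189,500 × $8.79 / $4.24 = $392,855.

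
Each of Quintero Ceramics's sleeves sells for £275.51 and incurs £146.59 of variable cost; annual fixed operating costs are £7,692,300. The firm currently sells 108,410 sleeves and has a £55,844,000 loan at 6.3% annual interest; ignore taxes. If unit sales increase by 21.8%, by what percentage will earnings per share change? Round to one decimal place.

+110.2%

Total contribution margin = 108,410 × £128.92 = £13,976,217.20.
Operating income = contribution − fixed costs = £13,976,217.20 − £7,692,300 = £6,283,917.20.
Interest = £3,518,172.00, so EBIT − I = £2,765,745.20.
Degree of combined leverage = contribution ÷ (EBIT − I) = £13,976,217.20 ÷ £2,765,745.20 = 5.0533.
EPS therefore changes by 5.0533 × (+21.8%) = +110.2%.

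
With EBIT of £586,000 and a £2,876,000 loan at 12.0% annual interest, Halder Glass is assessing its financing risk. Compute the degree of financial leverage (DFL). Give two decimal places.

Interest = £345,120.00.
DFL = EBIT ÷ (EBIT − I) = £586,000 ÷ (£586,000 − £345,120.00) = £586,000 ÷ £240,880.00 = 2.4327.

2.43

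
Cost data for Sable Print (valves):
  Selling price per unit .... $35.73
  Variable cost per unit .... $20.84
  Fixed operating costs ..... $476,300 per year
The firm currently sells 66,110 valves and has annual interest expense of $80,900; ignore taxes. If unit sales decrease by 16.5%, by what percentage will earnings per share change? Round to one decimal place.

At 66,110 units, contribution = 66,110 × $14.89 = $984,377.90.
Subtracting fixed costs: EBIT = $984,377.90 − $476,300 = $508,077.90.
After interest of $80,900.00, pre-tax earnings = $427,177.90.
DCL = total CM / (EBIT − I) = $984,377.90 / $427,177.90 = 2.3044.
EPS therefore changes by 2.3044 × (-16.5%) = -38.0%.

-38.0%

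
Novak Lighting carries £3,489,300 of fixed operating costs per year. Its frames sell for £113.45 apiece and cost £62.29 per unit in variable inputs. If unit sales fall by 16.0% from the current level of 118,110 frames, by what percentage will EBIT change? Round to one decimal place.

-37.9%

Contribution at this volume is 118,110 × £51.16 = £6,042,507.60.
Operating income = contribution − fixed costs = £6,042,507.60 − £3,489,300 = £2,553,207.60.
DOL = contribution ÷ EBIT = £6,042,507.60 ÷ £2,553,207.60 = 2.3666.
So EBIT moves 2.3666 × (-16.0%) = -37.9%.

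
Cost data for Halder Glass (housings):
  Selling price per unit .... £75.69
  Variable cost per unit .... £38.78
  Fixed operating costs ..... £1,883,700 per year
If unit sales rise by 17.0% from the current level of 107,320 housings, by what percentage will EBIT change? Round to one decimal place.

+32.4%

Contribution at this volume is 107,320 × £36.91 = £3,961,181.20.
EBIT = £3,961,181.20 − £1,883,700 = £2,077,481.20.
So DOL = total CM / EBIT = £3,961,181.20 / £2,077,481.20 = 1.9067.
So EBIT moves 1.9067 × (+17.0%) = +32.4%.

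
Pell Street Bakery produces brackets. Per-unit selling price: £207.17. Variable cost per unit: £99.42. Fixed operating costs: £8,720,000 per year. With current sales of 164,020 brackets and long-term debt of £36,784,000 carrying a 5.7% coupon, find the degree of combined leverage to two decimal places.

2.58

Contribution at this volume is 164,020 × £107.75 = £17,673,155.00.
EBIT = £17,673,155.00 − £8,720,000 = £8,953,155.00. Interest = £2,096,688.00.
DOL = £17,673,155.00 ÷ £8,953,155.00 = 1.9740; DFL = £8,953,155.00 ÷ £6,856,467.00 = 1.3058.
DCL = DOL × DFL = 1.9740 × 1.3058 = 2.5776.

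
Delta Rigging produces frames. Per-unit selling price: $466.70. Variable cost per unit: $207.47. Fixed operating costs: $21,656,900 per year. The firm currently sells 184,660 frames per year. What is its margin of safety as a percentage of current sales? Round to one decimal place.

Contribution margin per unit = $466.70 − $207.47 = $259.23. Break-even units = $21,656,900 ÷ $259.23 = 83,543.19; break-even revenue = 83,543.19 × $466.70 = $38,989,604.71.
Actual sales revenue = 184,660 × $466.70 = $86,180,822.00.
Margin of safety = ($86,180,822.00 − $38,989,604.71) ÷ $86,180,822.00 = 54.8%.

54.8%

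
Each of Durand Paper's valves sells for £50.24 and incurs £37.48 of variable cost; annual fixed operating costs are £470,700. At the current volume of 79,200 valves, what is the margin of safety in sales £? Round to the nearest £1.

£2,125,719

Each unit contributes £50.24 − £37.48 = £12.76. Break-even units = £470,700 ÷ £12.76 = 36,888.71; break-even revenue = 36,888.71 × £50.24 = £1,853,289.03.
Current sales = 79,200 × £50.24 = £3,979,008.00.
Margin of safety = £3,979,008.00 − £1,853,289.03 = £2,125,719.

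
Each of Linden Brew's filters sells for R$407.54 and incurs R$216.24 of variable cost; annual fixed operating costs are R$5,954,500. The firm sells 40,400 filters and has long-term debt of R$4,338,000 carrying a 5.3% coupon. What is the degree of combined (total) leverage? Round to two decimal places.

5.01

Total contribution margin = 40,400 × R$191.30 = R$7,728,520.00.
Operating income = contribution − fixed costs = R$7,728,520.00 − R$5,954,500 = R$1,774,020.00. Interest = R$229,914.00.
DOL = R$7,728,520.00 ÷ R$1,774,020.00 = 4.3565; DFL = R$1,774,020.00 ÷ R$1,544,106.00 = 1.1489.
DCL = DOL × DFL = 4.3565 × 1.1489 = 5.0052.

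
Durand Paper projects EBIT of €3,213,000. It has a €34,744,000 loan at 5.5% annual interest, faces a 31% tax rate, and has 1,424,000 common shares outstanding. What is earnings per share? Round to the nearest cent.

€0.63

Interest = €1,910,920.00, so EBT = €3,213,000 − €1,910,920.00 = €1,302,080.00.
Net income = €1,302,080.00 × (1 − 0.31) = €898,435.20.
EPS = €898,435.20 ÷ 1,424,000 = €0.63.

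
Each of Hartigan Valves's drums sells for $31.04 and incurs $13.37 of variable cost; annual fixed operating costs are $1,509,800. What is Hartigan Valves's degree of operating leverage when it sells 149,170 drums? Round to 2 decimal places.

Contribution at this volume is 149,170 × $17.67 = $2,635,833.90.
EBIT = $2,635,833.90 − $1,509,800 = $1,126,033.90.
So DOL = total CM / EBIT = $2,635,833.90 / $1,126,033.90 = 2.3408.

2.34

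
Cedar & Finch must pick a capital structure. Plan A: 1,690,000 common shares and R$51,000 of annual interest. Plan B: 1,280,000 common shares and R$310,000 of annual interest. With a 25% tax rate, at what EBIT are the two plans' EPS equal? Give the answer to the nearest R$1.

R$1,118,585

Set EPS_A = EPS_B: (EBIT − R$51,000)(1 − 0.25) ÷ 1,690,000 = (EBIT − R$310,000)(1 − 0.25) ÷ 1,280,000.
Cancelling (1 − t) and cross-multiplying: 1,280,000·(EBIT − 51,000) = 1,690,000·(EBIT − 310,000).
EBIT × (1,690,000 − 1,280,000) = 310,000 × 1,690,000 − 51,000 × 1,280,000 = 458,620,000,000, so EBIT = 458,620,000,000 ÷ 410,000 = 1,118,585.37.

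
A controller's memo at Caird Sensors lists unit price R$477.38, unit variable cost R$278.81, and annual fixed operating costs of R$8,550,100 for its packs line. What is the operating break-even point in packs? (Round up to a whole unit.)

Unit CM = price − variable cost = R$477.38 − R$278.81 = R$198.57.
Break-even Q = R$8,550,100 / R$198.57 = 43,058.37 → 43,059 packs.

43,059 packs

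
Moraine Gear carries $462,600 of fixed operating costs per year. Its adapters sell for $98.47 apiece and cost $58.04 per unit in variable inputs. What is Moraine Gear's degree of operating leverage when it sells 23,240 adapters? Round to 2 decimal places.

1.97

Total contribution margin = 23,240 × $40.43 = $939,593.20.
Subtracting fixed costs: EBIT = $939,593.20 − $462,600 = $476,993.20.
DOL = contribution ÷ EBIT = $939,593.20 ÷ $476,993.20 = 1.9698.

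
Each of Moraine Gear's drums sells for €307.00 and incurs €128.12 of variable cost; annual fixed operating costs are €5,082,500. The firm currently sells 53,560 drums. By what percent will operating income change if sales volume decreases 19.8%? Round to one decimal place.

At 53,560 units, contribution = 53,560 × €178.88 = €9,580,812.80.
Subtracting fixed costs: EBIT = €9,580,812.80 − €5,082,500 = €4,498,312.80.
DOL = contribution ÷ EBIT = €9,580,812.80 ÷ €4,498,312.80 = 2.1299.
Operating income changes by 2.1299 × -19.8% = -42.2%.

-42.2%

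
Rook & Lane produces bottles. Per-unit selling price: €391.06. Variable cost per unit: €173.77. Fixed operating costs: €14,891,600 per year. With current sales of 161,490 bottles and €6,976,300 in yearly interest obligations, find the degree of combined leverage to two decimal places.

2.65

Total contribution margin = 161,490 × €217.29 = €35,090,162.10.
EBIT = €35,090,162.10 − €14,891,600 = €20,198,562.10. Interest = €6,976,300.00, so EBIT − I = €13,222,262.10.
Degree of total leverage = total CM / (EBIT − interest) = €35,090,162.10 / €13,222,262.10 = 2.6539.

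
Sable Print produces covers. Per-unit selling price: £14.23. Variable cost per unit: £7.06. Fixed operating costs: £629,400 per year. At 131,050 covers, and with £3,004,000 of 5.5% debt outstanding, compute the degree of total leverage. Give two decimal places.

6.48

Contribution at this volume is 131,050 × £7.17 = £939,628.50.
Operating income = contribution − fixed costs = £939,628.50 − £629,400 = £310,228.50. Interest = £165,220.00, so EBIT − I = £145,008.50.
DCL = contribution ÷ (EBIT − I) = £939,628.50 ÷ £145,008.50 = 6.4798.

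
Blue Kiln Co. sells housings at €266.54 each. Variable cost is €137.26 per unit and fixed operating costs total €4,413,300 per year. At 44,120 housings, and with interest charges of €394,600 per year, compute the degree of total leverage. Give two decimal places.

6.37

Contribution at this volume is 44,120 × €129.28 = €5,703,833.60.
EBIT = €5,703,833.60 − €4,413,300 = €1,290,533.60. Interest = €394,600.00.
DOL = €5,703,833.60 ÷ €1,290,533.60 = 4.4197; DFL = €1,290,533.60 ÷ €895,933.60 = 1.4404.
Combined leverage = 4.4197 × 1.4404 = 6.3661.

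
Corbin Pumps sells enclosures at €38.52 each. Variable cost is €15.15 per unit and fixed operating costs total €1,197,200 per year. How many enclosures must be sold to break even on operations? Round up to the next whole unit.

Contribution margin per unit = €38.52 − €15.15 = €23.37.
Break-even Q = €1,197,200 / €23.37 = 51,228.07 → 51,229 enclosures.

51,229 enclosures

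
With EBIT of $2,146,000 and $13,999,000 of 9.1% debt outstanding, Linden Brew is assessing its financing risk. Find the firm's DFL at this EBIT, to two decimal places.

2.46

Annual interest charges come to $1,273,909.00.
DFL = EBIT ÷ (EBIT − I) = $2,146,000 ÷ ($2,146,000 − $1,273,909.00) = $2,146,000 ÷ $872,091.00 = 2.4608.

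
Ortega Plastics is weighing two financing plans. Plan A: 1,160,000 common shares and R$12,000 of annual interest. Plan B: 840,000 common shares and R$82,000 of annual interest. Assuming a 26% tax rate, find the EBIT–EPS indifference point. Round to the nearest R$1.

At indifference, (EBIT − 12,000)(1 − t)/1,160,000 = (EBIT − 82,000)(1 − t)/840,000.
Cancelling (1 − t) and cross-multiplying: 840,000·(EBIT − 12,000) = 1,160,000·(EBIT − 82,000).
EBIT × (1,160,000 − 840,000) = 82,000 × 1,160,000 − 12,000 × 840,000 = 85,040,000,000, so EBIT = 85,040,000,000 ÷ 320,000 = 265,750.00.

R$265,750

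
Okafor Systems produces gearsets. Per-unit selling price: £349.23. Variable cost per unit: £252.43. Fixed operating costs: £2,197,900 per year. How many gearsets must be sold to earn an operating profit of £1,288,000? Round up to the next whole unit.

Contribution margin per unit = £349.23 − £252.43 = £96.80.
Units = (FC + target) / CM = (£2,197,900 + £1,288,000) / £96.80 = 36,011.36, so 36,012 gearsets.

36,012 gearsets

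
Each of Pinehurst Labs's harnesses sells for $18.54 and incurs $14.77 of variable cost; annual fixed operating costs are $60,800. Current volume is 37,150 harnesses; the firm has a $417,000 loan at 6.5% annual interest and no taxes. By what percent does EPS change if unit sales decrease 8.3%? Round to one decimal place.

Contribution at this volume is 37,150 × $3.77 = $140,055.50.
Subtracting fixed costs: EBIT = $140,055.50 − $60,800 = $79,255.50.
After interest of $27,105.00, pre-tax earnings = $52,150.50.
DCL = total CM / (EBIT − I) = $140,055.50 / $52,150.50 = 2.6856.
EPS therefore changes by 2.6856 × (-8.3%) = -22.3%.

-22.3%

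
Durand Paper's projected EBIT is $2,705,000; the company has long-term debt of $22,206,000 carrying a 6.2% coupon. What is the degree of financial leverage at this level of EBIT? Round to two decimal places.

2.04

Interest = $1,376,772.00.
DFL = EBIT ÷ (EBIT − I) = $2,705,000 ÷ ($2,705,000 − $1,376,772.00) = $2,705,000 ÷ $1,328,228.00 = 2.0365.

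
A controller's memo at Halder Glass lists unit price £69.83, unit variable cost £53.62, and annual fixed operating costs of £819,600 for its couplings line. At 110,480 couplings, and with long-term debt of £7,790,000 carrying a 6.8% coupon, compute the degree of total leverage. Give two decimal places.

At 110,480 units, contribution = 110,480 × £16.21 = £1,790,880.80.
Operating income = contribution − fixed costs = £1,790,880.80 − £819,600 = £971,280.80. Interest = £529,720.00.
DOL = £1,790,880.80 ÷ £971,280.80 = 1.8438; DFL = £971,280.80 ÷ £441,560.80 = 2.1997.
Combined leverage = 1.8438 × 2.1997 = 4.0558.

4.06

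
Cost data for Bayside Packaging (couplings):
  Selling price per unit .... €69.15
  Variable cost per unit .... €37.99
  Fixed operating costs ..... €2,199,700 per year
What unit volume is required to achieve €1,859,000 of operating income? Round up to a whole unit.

130,254 couplings

Contribution margin per unit = €69.15 − €37.99 = €31.16.
Required volume = (fixed costs + target profit) ÷ CM = (€2,199,700 + €1,859,000) ÷ €31.16 = 130,253.53, so 130,254 couplings.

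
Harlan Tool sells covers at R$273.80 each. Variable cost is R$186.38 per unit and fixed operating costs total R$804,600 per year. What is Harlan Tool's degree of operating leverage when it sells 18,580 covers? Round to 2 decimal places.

1.98

Contribution at this volume is 18,580 × R$87.42 = R$1,624,263.60.
Operating income = contribution − fixed costs = R$1,624,263.60 − R$804,600 = R$819,663.60.
Degree of operating leverage = R$1,624,263.60 / R$819,663.60 = 1.9816.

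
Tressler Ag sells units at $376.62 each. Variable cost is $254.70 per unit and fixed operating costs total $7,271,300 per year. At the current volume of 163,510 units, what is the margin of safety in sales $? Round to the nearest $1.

Unit CM = price − variable cost = $376.62 − $254.70 = $121.92. Break-even units = $7,271,300 ÷ $121.92 = 59,639.93; break-even revenue = 59,639.93 × $376.62 = $22,461,589.62.
Current sales = 163,510 × $376.62 = $61,581,136.20.
Margin of safety = $61,581,136.20 − $22,461,589.62 = $39,119,547.

$39,119,547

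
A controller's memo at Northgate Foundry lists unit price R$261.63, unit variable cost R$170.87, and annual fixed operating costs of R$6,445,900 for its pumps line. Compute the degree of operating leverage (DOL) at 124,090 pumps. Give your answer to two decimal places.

At 124,090 units, contribution = 124,090 × R$90.76 = R$11,262,408.40.
Subtracting fixed costs: EBIT = R$11,262,408.40 − R$6,445,900 = R$4,816,508.40.
DOL = contribution ÷ EBIT = R$11,262,408.40 ÷ R$4,816,508.40 = 2.3383.

2.34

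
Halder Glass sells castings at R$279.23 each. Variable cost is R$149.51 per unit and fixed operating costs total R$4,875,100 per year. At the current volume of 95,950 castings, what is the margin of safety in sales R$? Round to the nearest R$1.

Contribution margin per unit = R$279.23 − R$149.51 = R$129.72. Break-even units = R$4,875,100 ÷ R$129.72 = 37,581.71; break-even revenue = 37,581.71 × R$279.23 = R$10,493,942.13.
Actual sales revenue = 95,950 × R$279.23 = R$26,792,118.50.
Margin of safety = R$26,792,118.50 − R$10,493,942.13 = R$16,298,176.

R$16,298,176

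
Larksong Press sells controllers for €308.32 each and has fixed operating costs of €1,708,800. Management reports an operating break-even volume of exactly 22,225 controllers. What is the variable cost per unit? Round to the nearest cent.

Contribution per unit must be FC / Q = €1,708,800 / 22,225 = €76.8864.
Hence VC = price − CM = €308.32 − €76.8864 = €231.43.

€231.43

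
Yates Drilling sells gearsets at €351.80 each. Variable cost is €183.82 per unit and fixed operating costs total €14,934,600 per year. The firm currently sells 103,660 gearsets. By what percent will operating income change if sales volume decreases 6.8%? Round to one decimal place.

At 103,660 units, contribution = 103,660 × €167.98 = €17,412,806.80.
Operating income = contribution − fixed costs = €17,412,806.80 − €14,934,600 = €2,478,206.80.
DOL = contribution ÷ EBIT = €17,412,806.80 ÷ €2,478,206.80 = 7.0264.
So EBIT moves 7.0264 × (-6.8%) = -47.8%.

-47.8%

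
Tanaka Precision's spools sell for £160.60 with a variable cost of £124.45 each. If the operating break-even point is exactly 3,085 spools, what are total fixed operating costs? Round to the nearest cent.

Each unit contributes £160.60 − £124.45 = £36.15.
Since BE = FC / CM, FC = 3,085 × £36.15 = £111,522.75.

£111,522.75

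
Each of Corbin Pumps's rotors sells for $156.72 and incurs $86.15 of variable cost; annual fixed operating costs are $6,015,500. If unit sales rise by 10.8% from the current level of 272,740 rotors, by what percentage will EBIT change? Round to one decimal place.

Total contribution margin = 272,740 × $70.57 = $19,247,261.80.
Operating income = contribution − fixed costs = $19,247,261.80 − $6,015,500 = $13,231,761.80.
So DOL = total CM / EBIT = $19,247,261.80 / $13,231,761.80 = 1.4546.
Operating income changes by 1.4546 × +10.8% = +15.7%.

+15.7%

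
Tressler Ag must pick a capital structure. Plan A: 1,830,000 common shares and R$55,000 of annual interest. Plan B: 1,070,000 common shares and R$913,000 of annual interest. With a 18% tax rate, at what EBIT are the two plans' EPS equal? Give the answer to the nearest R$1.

At indifference, (EBIT − 55,000)(1 − t)/1,830,000 = (EBIT − 913,000)(1 − t)/1,070,000.
Cancelling (1 − t) and cross-multiplying: 1,070,000·(EBIT − 55,000) = 1,830,000·(EBIT − 913,000).
EBIT × (1,830,000 − 1,070,000) = 913,000 × 1,830,000 − 55,000 × 1,070,000 = 1,611,940,000,000, so EBIT = 1,611,940,000,000 ÷ 760,000 = 2,120,973.68.

R$2,120,974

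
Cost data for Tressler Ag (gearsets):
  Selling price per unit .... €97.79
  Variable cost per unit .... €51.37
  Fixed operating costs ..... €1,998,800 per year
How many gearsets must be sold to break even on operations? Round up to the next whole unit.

Each unit contributes €97.79 − €51.37 = €46.42.
Break-even Q = €1,998,800 / €46.42 = 43,059.03 → 43,060 gearsets.

43,060 gearsets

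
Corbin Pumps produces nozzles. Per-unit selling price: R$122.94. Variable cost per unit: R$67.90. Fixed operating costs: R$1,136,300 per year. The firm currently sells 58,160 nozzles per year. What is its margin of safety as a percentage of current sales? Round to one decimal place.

64.5%

Contribution margin per unit = R$122.94 − R$67.90 = R$55.04. Break-even units = R$1,136,300 ÷ R$55.04 = 20,644.99; break-even revenue = 20,644.99 × R$122.94 = R$2,538,094.51.
Current sales = 58,160 × R$122.94 = R$7,150,190.40.
Margin of safety = (R$7,150,190.40 − R$2,538,094.51) ÷ R$7,150,190.40 = 64.5%.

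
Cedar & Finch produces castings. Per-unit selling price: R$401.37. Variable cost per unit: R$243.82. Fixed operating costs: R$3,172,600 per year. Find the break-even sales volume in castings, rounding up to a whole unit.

20,138 castings

Contribution margin per unit = R$401.37 − R$243.82 = R$157.55.
Units to break even: R$3,172,600 ÷ R$157.55 = 20,137.10, rounded up to 20,138.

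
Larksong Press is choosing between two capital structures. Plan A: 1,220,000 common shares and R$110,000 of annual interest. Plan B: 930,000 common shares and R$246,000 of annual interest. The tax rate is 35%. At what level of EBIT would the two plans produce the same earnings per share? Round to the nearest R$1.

R$682,138

At indifference, (EBIT − 110,000)(1 − t)/1,220,000 = (EBIT − 246,000)(1 − t)/930,000.
Cancelling (1 − t) and cross-multiplying: 930,000·(EBIT − 110,000) = 1,220,000·(EBIT − 246,000).
Solving, EBIT = (246,000·1,220,000 − 110,000·930,000) / (1,220,000 − 930,000) = 197,820,000,000 / 290,000 = 682,137.93.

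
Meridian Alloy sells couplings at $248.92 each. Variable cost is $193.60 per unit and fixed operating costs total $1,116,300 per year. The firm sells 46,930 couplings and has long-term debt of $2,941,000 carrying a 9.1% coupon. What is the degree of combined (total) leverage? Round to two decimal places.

2.14

At 46,930 units, contribution = 46,930 × $55.32 = $2,596,167.60.
Subtracting fixed costs: EBIT = $2,596,167.60 − $1,116,300 = $1,479,867.60. Interest = $267,631.00.
DOL = $2,596,167.60 ÷ $1,479,867.60 = 1.7543; DFL = $1,479,867.60 ÷ $1,212,236.60 = 1.2208.
DCL = DOL × DFL = 1.7543 × 1.2208 = 2.1416.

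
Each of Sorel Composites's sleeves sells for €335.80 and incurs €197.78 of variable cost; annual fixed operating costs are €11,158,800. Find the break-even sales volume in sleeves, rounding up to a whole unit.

80,850 sleeves

Contribution margin per unit = €335.80 − €197.78 = €138.02.
Break-even Q = €11,158,800 / €138.02 = 80,849.15 → 80,850 sleeves.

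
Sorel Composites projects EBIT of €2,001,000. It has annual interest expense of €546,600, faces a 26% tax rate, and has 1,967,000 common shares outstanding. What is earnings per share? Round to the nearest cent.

Interest = €546,600.00, so EBT = €2,001,000 − €546,600.00 = €1,454,400.00.
Net income = €1,454,400.00 × (1 − 0.26) = €1,076,256.00.
EPS = €1,076,256.00 ÷ 1,967,000 = €0.55.

€0.55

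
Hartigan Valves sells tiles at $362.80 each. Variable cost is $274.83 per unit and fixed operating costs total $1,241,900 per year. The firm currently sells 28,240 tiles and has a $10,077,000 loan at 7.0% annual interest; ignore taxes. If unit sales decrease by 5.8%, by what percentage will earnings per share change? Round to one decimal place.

-26.8%

At 28,240 units, contribution = 28,240 × $87.97 = $2,484,272.80.
Subtracting fixed costs: EBIT = $2,484,272.80 − $1,241,900 = $1,242,372.80.
After interest of $705,390.00, pre-tax earnings = $536,982.80.
Degree of combined leverage = contribution ÷ (EBIT − I) = $2,484,272.80 ÷ $536,982.80 = 4.6264.
EPS therefore changes by 4.6264 × (-5.8%) = -26.8%.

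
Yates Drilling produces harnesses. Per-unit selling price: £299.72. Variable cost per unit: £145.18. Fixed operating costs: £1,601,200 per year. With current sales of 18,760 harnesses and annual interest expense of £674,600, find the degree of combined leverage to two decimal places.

At 18,760 units, contribution = 18,760 × £154.54 = £2,899,170.40.
EBIT = £2,899,170.40 − £1,601,200 = £1,297,970.40. Interest = £674,600.00.
DOL = £2,899,170.40 ÷ £1,297,970.40 = 2.2336; DFL = £1,297,970.40 ÷ £623,370.40 = 2.0822.
DCL = DOL × DFL = 2.2336 × 2.0822 = 4.6508.

4.65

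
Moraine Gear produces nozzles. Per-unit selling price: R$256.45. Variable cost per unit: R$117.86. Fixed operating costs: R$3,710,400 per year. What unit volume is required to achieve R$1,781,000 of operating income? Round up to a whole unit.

Contribution margin per unit = R$256.45 − R$117.86 = R$138.59.
Need Q such that Q × R$138.59 − R$3,710,400 = R$1,781,000, i.e. Q = R$5,491,400 / R$138.59 = 39,623.35 → 39,624.

39,624 nozzles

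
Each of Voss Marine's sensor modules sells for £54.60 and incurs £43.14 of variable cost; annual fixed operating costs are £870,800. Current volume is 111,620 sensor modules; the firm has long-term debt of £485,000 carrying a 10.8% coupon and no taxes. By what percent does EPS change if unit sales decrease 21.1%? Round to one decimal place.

Contribution at this volume is 111,620 × £11.46 = £1,279,165.20.
EBIT = £1,279,165.20 − £870,800 = £408,365.20.
Interest = £52,380.00, so EBIT − I = £355,985.20.
Degree of combined leverage = contribution ÷ (EBIT − I) = £1,279,165.20 ÷ £355,985.20 = 3.5933.
%ΔEPS = DCL × %ΔSales = 3.5933 × -21.1% = -75.8%.

-75.8%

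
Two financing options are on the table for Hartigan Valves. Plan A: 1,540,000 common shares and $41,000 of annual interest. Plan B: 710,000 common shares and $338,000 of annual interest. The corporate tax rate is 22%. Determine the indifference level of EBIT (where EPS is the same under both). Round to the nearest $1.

At indifference, (EBIT − 41,000)(1 − t)/1,540,000 = (EBIT − 338,000)(1 − t)/710,000.
The (1 − t) factor cancels: (EBIT − 41,000) × 710,000 = (EBIT − 338,000) × 1,540,000.
Solving, EBIT = (338,000·1,540,000 − 41,000·710,000) / (1,540,000 − 710,000) = 491,410,000,000 / 830,000 = 592,060.24.

$592,060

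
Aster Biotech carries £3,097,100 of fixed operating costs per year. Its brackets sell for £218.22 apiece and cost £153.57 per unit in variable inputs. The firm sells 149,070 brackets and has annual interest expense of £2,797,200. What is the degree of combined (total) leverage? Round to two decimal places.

Contribution at this volume is 149,070 × £64.65 = £9,637,375.50.
Operating income = contribution − fixed costs = £9,637,375.50 − £3,097,100 = £6,540,275.50. Interest = £2,797,200.00, so EBIT − I = £3,743,075.50.
DCL = contribution ÷ (EBIT − I) = £9,637,375.50 ÷ £3,743,075.50 = 2.5747.

2.57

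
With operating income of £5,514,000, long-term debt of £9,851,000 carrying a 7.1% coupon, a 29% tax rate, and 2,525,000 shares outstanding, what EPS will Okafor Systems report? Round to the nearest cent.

Pre-tax income = £5,514,000 − £699,421.00 = £4,814,579.00.
Net income = £4,814,579.00 × (1 − 0.29) = £3,418,351.09.
EPS = £3,418,351.09 ÷ 2,525,000 = £1.35.

£1.35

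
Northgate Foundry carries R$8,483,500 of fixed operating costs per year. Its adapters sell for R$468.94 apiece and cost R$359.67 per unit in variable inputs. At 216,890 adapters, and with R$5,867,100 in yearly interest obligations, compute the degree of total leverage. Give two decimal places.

2.53

At 216,890 units, contribution = 216,890 × R$109.27 = R$23,699,570.30.
Operating income = contribution − fixed costs = R$23,699,570.30 − R$8,483,500 = R$15,216,070.30. Interest = R$5,867,100.00, so EBIT − I = R$9,348,970.30.
DCL = contribution ÷ (EBIT − I) = R$23,699,570.30 ÷ R$9,348,970.30 = 2.5350.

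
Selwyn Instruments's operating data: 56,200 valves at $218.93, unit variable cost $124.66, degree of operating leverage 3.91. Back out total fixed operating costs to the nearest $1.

Contribution at this volume is 56,200 × $94.27 = $5,297,974.00.
Since DOL = CM ÷ EBIT, EBIT = $5,297,974.00 ÷ 3.91 = $1,354,980.56.
And FC = contribution − EBIT = $5,297,974.00 − $1,354,980.56 = $3,942,993.

$3,942,993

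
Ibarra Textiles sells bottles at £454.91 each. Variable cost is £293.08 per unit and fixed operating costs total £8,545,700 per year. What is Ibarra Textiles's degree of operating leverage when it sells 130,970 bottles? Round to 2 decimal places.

Contribution at this volume is 130,970 × £161.83 = £21,194,875.10.
EBIT = £21,194,875.10 − £8,545,700 = £12,649,175.10.
DOL = contribution ÷ EBIT = £21,194,875.10 ÷ £12,649,175.10 = 1.6756.

1.68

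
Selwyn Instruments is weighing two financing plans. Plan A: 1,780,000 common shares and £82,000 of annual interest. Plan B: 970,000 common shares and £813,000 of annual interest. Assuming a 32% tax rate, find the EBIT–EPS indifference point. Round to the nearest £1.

£1,688,395

Set EPS_A = EPS_B: (EBIT − £82,000)(1 − 0.32) ÷ 1,780,000 = (EBIT − £813,000)(1 − 0.32) ÷ 970,000.
The (1 − t) factor cancels: (EBIT − 82,000) × 970,000 = (EBIT − 813,000) × 1,780,000.
EBIT × (1,780,000 − 970,000) = 813,000 × 1,780,000 − 82,000 × 970,000 = 1,367,600,000,000, so EBIT = 1,367,600,000,000 ÷ 810,000 = 1,688,395.06.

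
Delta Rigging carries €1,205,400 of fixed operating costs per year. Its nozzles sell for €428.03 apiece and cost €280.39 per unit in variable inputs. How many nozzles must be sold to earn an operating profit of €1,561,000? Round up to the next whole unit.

Unit CM = price − variable cost = €428.03 − €280.39 = €147.64.
Need Q such that Q × €147.64 − €1,205,400 = €1,561,000, i.e. Q = €2,766,400 / €147.64 = 18,737.47 → 18,738.

18,738 nozzles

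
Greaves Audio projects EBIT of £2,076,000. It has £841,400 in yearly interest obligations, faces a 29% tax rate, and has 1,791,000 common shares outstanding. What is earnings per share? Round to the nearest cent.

Pre-tax income = £2,076,000 − £841,400.00 = £1,234,600.00.
Net income = £1,234,600.00 × (1 − 0.29) = £876,566.00.
Per share: £876,566.00 / 1,791,000 shares = £0.49.

£0.49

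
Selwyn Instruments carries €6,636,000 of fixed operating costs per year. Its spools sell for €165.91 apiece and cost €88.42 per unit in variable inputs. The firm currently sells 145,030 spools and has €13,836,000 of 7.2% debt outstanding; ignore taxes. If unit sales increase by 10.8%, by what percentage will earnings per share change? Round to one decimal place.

+33.7%

At 145,030 units, contribution = 145,030 × €77.49 = €11,238,374.70.
Operating income = contribution − fixed costs = €11,238,374.70 − €6,636,000 = €4,602,374.70.
After interest of €996,192.00, pre-tax earnings = €3,606,182.70.
DCL = total CM / (EBIT − I) = €11,238,374.70 / €3,606,182.70 = 3.1164.
EPS therefore changes by 3.1164 × (+10.8%) = +33.7%.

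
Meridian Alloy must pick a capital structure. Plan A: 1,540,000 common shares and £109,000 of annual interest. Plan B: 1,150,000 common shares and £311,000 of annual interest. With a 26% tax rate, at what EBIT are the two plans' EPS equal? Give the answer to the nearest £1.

£906,641

At indifference, (EBIT − 109,000)(1 − t)/1,540,000 = (EBIT − 311,000)(1 − t)/1,150,000.
Cancelling (1 − t) and cross-multiplying: 1,150,000·(EBIT − 109,000) = 1,540,000·(EBIT − 311,000).
EBIT × (1,540,000 − 1,150,000) = 311,000 × 1,540,000 − 109,000 × 1,150,000 = 353,590,000,000, so EBIT = 353,590,000,000 ÷ 390,000 = 906,641.03.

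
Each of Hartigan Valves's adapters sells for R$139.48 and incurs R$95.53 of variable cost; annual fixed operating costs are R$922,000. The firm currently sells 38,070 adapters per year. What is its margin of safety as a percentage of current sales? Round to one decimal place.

44.9%

Unit CM = price − variable cost = R$139.48 − R$95.53 = R$43.95. Break-even units = R$922,000 ÷ R$43.95 = 20,978.38; break-even revenue = 20,978.38 × R$139.48 = R$2,926,065.07.
Current sales = 38,070 × R$139.48 = R$5,310,003.60.
Margin of safety = (R$5,310,003.60 − R$2,926,065.07) ÷ R$5,310,003.60 = 44.9%.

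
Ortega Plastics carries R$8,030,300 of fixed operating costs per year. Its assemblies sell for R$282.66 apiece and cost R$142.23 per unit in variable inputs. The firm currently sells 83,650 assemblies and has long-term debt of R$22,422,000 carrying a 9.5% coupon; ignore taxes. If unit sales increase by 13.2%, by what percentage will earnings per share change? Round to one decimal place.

+97.7%

At 83,650 units, contribution = 83,650 × R$140.43 = R$11,746,969.50.
Subtracting fixed costs: EBIT = R$11,746,969.50 − R$8,030,300 = R$3,716,669.50.
Interest = R$2,130,090.00, so EBIT − I = R$1,586,579.50.
Degree of combined leverage = contribution ÷ (EBIT − I) = R$11,746,969.50 ÷ R$1,586,579.50 = 7.4040.
EPS therefore changes by 7.4040 × (+13.2%) = +97.7%.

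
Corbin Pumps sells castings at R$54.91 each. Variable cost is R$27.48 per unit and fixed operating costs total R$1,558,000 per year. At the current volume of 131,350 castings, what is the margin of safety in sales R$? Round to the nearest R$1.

R$4,093,589

Unit CM = price − variable cost = R$54.91 − R$27.48 = R$27.43. Break-even units = R$1,558,000 ÷ R$27.43 = 56,799.13; break-even revenue = 56,799.13 × R$54.91 = R$3,118,839.96.
Actual sales revenue = 131,350 × R$54.91 = R$7,212,428.50.
Margin of safety = R$7,212,428.50 − R$3,118,839.96 = R$4,093,589.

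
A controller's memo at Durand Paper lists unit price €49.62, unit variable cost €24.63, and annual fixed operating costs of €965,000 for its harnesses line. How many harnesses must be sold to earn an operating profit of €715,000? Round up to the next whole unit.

Contribution margin per unit = €49.62 − €24.63 = €24.99.
Required volume = (fixed costs + target profit) ÷ CM = (€965,000 + €715,000) ÷ €24.99 = 67,226.89, so 67,227 harnesses.

67,227 harnesses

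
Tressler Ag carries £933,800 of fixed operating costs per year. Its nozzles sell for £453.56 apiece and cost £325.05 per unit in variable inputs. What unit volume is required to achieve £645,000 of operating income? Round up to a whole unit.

12,286 nozzles

Unit CM = price − variable cost = £453.56 − £325.05 = £128.51.
Units = (FC + target) / CM = (£933,800 + £645,000) / £128.51 = 12,285.43, so 12,286 nozzles.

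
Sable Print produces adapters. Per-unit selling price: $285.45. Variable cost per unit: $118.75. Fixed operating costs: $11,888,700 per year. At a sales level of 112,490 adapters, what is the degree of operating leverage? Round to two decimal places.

2.73

Total contribution margin = 112,490 × $166.70 = $18,752,083.00.
Subtracting fixed costs: EBIT = $18,752,083.00 − $11,888,700 = $6,863,383.00.
DOL = contribution ÷ EBIT = $18,752,083.00 ÷ $6,863,383.00 = 2.7322.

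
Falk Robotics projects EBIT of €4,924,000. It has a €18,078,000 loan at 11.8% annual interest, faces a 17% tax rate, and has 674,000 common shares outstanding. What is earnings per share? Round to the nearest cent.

Pre-tax income = €4,924,000 − €2,133,204.00 = €2,790,796.00.
After tax at 17%: net income = €2,790,796.00 × 0.83 = €2,316,360.68.
Per share: €2,316,360.68 / 674,000 shares = €3.44.

€3.44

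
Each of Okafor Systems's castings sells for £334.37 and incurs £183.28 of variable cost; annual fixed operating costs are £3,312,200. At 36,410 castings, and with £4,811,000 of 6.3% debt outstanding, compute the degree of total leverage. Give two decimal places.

2.92

At 36,410 units, contribution = 36,410 × £151.09 = £5,501,186.90.
Operating income = contribution − fixed costs = £5,501,186.90 − £3,312,200 = £2,188,986.90. Interest = £303,093.00.
DOL = £5,501,186.90 ÷ £2,188,986.90 = 2.5131; DFL = £2,188,986.90 ÷ £1,885,893.90 = 1.1607.
Combined leverage = 2.5131 × 1.1607 = 2.9170.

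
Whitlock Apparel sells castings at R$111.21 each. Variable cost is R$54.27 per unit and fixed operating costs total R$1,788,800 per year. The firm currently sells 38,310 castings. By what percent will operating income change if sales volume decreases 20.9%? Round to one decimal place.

Contribution at this volume is 38,310 × R$56.94 = R$2,181,371.40.
Operating income = contribution − fixed costs = R$2,181,371.40 − R$1,788,800 = R$392,571.40.
DOL = contribution ÷ EBIT = R$2,181,371.40 ÷ R$392,571.40 = 5.5566.
Operating income changes by 5.5566 × -20.9% = -116.1%.

-116.1%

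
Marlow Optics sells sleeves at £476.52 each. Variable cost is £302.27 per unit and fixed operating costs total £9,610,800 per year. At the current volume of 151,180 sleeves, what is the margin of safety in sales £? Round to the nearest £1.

Contribution margin per unit = £476.52 − £302.27 = £174.25. Break-even units = £9,610,800 ÷ £174.25 = 55,155.24; break-even revenue = 55,155.24 × £476.52 = £26,282,573.41.
Actual sales revenue = 151,180 × £476.52 = £72,040,293.60.
Margin of safety = £72,040,293.60 − £26,282,573.41 = £45,757,720.

£45,757,720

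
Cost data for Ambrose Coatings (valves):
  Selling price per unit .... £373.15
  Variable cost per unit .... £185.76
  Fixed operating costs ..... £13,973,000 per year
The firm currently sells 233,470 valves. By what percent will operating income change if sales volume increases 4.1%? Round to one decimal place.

Contribution at this volume is 233,470 × £187.39 = £43,749,943.30.
Subtracting fixed costs: EBIT = £43,749,943.30 − £13,973,000 = £29,776,943.30.
So DOL = total CM / EBIT = £43,749,943.30 / £29,776,943.30 = 1.4693.
So EBIT moves 1.4693 × (+4.1%) = +6.0%.

+6.0%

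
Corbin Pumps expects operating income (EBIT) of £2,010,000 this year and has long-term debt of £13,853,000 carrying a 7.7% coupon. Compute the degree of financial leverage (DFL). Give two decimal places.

2.13

Interest = £1,066,681.00.
Degree of financial leverage = EBIT / (EBIT − interest) = £2,010,000 / £943,319.00 = 2.1308.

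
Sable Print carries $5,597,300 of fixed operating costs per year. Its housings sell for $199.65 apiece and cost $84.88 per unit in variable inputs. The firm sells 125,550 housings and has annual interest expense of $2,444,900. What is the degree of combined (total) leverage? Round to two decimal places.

At 125,550 units, contribution = 125,550 × $114.77 = $14,409,373.50.
EBIT = $14,409,373.50 − $5,597,300 = $8,812,073.50. Interest = $2,444,900.00, so EBIT − I = $6,367,173.50.
Degree of total leverage = total CM / (EBIT − interest) = $14,409,373.50 / $6,367,173.50 = 2.2631.

2.26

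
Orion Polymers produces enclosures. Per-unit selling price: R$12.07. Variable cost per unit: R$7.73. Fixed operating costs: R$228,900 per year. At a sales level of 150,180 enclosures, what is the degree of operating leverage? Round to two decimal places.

1.54

Contribution at this volume is 150,180 × R$4.34 = R$651,781.20.
EBIT = R$651,781.20 − R$228,900 = R$422,881.20.
DOL = contribution ÷ EBIT = R$651,781.20 ÷ R$422,881.20 = 1.5413.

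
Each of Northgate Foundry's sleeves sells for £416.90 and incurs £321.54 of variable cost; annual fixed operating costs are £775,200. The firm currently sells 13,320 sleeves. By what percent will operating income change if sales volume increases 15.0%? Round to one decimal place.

+38.5%

Total contribution margin = 13,320 × £95.36 = £1,270,195.20.
Subtracting fixed costs: EBIT = £1,270,195.20 − £775,200 = £494,995.20.
Degree of operating leverage = £1,270,195.20 / £494,995.20 = 2.5661.
%ΔEBIT = DOL × %ΔSales = 2.5661 × +15.0% = +38.5%.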